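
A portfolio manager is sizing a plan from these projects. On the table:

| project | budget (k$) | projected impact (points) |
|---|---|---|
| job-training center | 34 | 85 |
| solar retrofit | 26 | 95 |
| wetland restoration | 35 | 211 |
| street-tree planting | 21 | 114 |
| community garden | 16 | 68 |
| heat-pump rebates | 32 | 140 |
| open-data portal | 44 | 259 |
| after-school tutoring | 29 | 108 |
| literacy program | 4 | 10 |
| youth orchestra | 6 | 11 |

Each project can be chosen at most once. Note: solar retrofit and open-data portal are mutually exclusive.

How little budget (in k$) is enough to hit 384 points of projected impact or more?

Need the lightest bundle worth ≥ 384.
Taking street-tree planting + open-data portal + youth orchestra gives 384 (≥ 384) for 71 k$.
Below 71 k$ the best achievable stays under 384.

71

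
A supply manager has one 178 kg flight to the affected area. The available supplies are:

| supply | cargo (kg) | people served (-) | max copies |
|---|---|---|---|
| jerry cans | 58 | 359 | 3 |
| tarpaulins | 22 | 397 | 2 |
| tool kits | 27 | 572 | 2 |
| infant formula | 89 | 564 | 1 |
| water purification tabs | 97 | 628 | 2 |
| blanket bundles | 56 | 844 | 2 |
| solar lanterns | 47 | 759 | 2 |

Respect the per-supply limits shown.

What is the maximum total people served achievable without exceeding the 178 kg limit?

Density check — tool kits 21.19, tarpaulins 18.05, solar lanterns 16.15, blanket bundles 15.07 are the best per kg.
The ratio heuristic lands on 2×tarpaulins + 2×tool kits + solar lanterns (2697) but leaves 33 kg idle.
Replace tarpaulins with solar lanterns: the trade gains 362 net, giving 3059 at 170 kg.
Nothing else within 178 kg beats 3059.

3059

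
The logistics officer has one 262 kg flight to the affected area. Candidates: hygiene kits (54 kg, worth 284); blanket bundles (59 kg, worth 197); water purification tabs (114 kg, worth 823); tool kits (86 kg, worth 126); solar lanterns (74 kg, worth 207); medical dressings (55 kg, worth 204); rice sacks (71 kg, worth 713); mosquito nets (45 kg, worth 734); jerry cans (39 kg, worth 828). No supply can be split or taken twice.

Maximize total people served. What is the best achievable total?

Taking the top-ratio supplies first gives hygiene kits + rice sacks + mosquito nets + jerry cans for 2559 (209 kg).
Dropping rice sacks frees 71 kg; slotting in water purification tabs (114 kg) lifts the total to 2669 at 252 kg.

2669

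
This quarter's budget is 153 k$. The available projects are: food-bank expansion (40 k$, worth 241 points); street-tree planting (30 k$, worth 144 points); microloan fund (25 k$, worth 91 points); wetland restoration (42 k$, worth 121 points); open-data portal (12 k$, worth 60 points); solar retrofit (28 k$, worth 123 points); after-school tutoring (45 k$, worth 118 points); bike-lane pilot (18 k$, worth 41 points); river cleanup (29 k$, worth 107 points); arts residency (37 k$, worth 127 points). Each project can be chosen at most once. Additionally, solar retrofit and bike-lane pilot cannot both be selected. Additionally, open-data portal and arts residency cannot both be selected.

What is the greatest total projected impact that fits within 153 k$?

706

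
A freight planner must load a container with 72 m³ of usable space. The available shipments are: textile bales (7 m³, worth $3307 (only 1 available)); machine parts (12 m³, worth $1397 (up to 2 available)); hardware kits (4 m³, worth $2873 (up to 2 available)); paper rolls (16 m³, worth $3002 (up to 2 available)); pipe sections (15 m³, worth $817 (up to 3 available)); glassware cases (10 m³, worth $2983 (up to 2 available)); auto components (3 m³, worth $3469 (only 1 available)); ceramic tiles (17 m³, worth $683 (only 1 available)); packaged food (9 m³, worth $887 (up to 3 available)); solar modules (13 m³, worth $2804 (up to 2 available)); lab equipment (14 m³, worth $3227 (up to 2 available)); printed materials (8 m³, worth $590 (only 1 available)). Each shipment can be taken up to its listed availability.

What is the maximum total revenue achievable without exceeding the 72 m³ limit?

A density-first pass picks textile bales + 2×hardware kits + 2×glassware cases + auto components + 2×lab equipment — 24942 at 66 m³.
Replace glassware cases with paper rolls: the trade gains 19 net, giving 24961 at 72 m³.
No other feasible combination exceeds 24961.

24961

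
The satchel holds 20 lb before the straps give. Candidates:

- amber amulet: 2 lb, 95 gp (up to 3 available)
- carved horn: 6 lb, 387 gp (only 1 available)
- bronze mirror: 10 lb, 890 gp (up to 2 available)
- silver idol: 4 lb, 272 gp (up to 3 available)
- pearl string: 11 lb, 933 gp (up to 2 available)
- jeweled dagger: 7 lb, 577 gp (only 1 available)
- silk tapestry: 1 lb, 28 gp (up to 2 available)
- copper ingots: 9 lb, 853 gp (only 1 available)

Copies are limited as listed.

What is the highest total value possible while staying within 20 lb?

Taking the top-ratio items first gives bronze mirror + silk tapestry + copper ingots for 1771 (20 lb).
The 11 lb tied up in bronze mirror and silk tapestry is better spent on pearl string — total rises to 1786 (20 lb).
That's the maximum — no swap from here does better than 1786.

1786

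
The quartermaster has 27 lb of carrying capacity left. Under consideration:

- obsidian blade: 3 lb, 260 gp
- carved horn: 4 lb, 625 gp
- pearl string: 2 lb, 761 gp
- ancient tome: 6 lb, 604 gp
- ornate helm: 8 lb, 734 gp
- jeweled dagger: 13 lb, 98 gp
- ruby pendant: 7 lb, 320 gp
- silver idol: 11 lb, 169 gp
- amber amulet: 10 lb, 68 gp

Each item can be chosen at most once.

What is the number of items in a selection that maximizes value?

5

Optimal total is 3044.
carved horn + pearl string + ancient tome + ornate helm + ruby pendant hits 3044 at 27 lb.
All optima have 5 items.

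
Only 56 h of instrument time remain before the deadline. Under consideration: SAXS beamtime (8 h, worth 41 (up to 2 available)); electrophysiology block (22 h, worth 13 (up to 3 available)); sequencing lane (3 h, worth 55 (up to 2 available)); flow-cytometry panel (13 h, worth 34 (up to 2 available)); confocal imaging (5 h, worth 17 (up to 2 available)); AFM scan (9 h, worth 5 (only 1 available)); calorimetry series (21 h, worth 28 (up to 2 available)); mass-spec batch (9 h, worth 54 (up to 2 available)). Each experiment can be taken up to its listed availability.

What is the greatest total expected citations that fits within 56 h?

334

Best packing: 2×SAXS beamtime + 2×sequencing lane + 2×confocal imaging + 2×mass-spec batch — 50 h, 334 total.
Every other selection either busts 56 h or exceeds an availability limit or fails to beat 334.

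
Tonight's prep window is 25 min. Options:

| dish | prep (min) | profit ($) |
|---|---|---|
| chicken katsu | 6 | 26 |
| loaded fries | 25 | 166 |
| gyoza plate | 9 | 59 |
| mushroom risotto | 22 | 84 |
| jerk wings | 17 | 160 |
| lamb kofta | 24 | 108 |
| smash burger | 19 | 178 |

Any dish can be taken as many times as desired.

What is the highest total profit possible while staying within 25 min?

By profit per min: jerk wings 9.41, smash burger 9.37, loaded fries 6.64, gyoza plate 6.56 lead.
The ratio heuristic lands on chicken katsu + jerk wings (186) but leaves 2 min idle.
Dropping jerk wings frees 17 min; slotting in smash burger (19 min) lifts the total to 204 at 25 min.
That's the maximum — no swap from here does better than 204.

204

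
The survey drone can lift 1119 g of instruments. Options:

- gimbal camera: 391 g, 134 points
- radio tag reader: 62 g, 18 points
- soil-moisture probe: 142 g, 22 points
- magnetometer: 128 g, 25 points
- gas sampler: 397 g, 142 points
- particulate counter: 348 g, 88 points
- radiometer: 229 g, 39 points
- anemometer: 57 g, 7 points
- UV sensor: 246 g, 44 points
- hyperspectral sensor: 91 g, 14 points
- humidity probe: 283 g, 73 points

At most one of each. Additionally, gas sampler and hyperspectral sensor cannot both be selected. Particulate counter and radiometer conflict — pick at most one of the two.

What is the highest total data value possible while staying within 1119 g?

By data value per g: gas sampler 0.36, gimbal camera 0.34, radio tag reader 0.29, humidity probe 0.26 lead.
Taking gimbal camera + gas sampler + humidity probe: 1071 g used, 349 in data value.

349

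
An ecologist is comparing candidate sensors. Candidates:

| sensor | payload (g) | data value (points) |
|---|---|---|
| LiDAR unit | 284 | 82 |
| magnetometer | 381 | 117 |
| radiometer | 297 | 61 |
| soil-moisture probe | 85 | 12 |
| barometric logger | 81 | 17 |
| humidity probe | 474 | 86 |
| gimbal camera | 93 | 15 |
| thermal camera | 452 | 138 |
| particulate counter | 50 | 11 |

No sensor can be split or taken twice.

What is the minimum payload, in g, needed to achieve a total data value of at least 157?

583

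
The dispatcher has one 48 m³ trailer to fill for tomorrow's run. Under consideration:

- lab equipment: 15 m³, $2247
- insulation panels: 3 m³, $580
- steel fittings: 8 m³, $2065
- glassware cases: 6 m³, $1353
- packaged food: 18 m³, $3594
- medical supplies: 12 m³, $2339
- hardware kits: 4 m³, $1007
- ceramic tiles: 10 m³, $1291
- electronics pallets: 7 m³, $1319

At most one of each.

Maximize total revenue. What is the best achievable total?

10358

The ratio ordering already packs tightly: steel fittings + glassware cases + packaged food + medical supplies + hardware kits, 48 m³, 10358.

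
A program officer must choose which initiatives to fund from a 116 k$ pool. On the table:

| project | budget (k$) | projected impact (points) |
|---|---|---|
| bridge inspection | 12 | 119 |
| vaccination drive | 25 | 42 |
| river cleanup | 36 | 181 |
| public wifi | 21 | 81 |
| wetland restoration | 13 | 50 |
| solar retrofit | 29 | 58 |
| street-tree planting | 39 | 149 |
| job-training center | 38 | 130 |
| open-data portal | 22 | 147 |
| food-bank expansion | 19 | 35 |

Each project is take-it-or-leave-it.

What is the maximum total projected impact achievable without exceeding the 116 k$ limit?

596

Filling by ratio: bridge inspection + river cleanup + public wifi + wetland restoration + open-data portal for 578, with 12 k$ left unused.
Dropping public wifi and wetland restoration frees 34 k$; slotting in street-tree planting (39 k$) lifts the total to 596 at 109 k$.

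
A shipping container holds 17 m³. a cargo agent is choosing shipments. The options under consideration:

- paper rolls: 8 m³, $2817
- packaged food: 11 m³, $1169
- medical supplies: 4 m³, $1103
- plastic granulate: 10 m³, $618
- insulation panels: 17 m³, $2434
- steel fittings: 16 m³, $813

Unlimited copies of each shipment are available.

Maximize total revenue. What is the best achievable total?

5634

Taking 2×paper rolls: 16 m³ used, 5634 in revenue.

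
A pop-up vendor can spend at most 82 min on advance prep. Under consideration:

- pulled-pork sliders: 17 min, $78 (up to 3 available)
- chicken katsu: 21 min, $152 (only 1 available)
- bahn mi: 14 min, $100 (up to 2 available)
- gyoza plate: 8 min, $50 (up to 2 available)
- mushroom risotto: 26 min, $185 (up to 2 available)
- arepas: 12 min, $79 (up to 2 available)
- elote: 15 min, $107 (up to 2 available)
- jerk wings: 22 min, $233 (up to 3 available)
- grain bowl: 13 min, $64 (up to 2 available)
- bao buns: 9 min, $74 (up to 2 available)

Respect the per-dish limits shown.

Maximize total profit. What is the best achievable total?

The ratio heuristic lands on 3×jerk wings + bao buns (773) but leaves 7 min idle.
Replace bao buns with elote: the trade gains 33 net, giving 806 at 81 min.

806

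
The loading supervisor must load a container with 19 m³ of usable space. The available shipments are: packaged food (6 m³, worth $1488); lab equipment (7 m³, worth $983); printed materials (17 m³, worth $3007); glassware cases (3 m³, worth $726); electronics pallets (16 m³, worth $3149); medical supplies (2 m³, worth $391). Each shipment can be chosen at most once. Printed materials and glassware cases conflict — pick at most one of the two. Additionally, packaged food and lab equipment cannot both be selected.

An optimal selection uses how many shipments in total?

The maximum revenue within 19 m³ is 3875.
glassware cases + electronics pallets hits 3875 at 19 m³.
Every optimal selection uses 2 shipments.

2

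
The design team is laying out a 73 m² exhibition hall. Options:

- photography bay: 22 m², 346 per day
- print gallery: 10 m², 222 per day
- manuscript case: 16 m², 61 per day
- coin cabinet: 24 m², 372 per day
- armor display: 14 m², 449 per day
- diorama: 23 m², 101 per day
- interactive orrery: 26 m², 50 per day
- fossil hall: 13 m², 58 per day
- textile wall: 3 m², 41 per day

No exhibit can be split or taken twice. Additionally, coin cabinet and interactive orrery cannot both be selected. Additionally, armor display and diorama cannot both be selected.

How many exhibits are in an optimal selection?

Optimal total is 1430.
photography bay + print gallery + coin cabinet + armor display + textile wall hits 1430 at 73 m².
All optima have 5 exhibits.

5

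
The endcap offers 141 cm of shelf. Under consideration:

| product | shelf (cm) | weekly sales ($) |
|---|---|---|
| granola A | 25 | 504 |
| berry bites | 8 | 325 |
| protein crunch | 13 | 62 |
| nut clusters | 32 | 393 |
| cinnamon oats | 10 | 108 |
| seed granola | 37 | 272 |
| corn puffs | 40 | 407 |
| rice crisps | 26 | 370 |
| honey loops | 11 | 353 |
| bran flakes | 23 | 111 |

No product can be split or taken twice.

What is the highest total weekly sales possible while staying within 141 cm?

2217

The ratio heuristic lands on granola A + berry bites + nut clusters + cinnamon oats + rice crisps + honey loops + bran flakes (2164) but leaves 6 cm idle.
The 33 cm tied up in cinnamon oats and bran flakes is better spent on seed granola — total rises to 2217 (139 cm).
No other feasible combination exceeds 2217.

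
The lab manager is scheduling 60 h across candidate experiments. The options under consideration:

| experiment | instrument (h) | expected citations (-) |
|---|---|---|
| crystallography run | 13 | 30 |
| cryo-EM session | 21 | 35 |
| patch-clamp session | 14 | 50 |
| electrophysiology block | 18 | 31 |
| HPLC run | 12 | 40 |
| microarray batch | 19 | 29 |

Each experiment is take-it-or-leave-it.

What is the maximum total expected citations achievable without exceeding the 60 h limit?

Greedy by ratio would take crystallography run + patch-clamp session + electrophysiology block + HPLC run: 57 h used, total 151.
Dropping electrophysiology block frees 18 h; slotting in cryo-EM session (21 h) lifts the total to 155 at 60 h.
Runner-up crystallography run + patch-clamp session + electrophysiology block + HPLC run tops out at 151.

155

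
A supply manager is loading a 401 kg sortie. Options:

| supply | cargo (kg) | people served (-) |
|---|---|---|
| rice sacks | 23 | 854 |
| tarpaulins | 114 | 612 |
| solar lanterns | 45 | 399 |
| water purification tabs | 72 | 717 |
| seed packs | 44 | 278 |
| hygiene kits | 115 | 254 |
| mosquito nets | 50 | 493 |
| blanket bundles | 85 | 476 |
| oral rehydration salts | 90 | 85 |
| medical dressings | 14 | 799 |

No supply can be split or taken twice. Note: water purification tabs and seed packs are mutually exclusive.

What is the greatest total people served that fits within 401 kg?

Ranking by ratio (people served/kg): medical dressings 57.07, rice sacks 37.13, water purification tabs 9.96.
Rice sacks + tarpaulins + water purification tabs + mosquito nets + blanket bundles + medical dressings uses 358 of the 401 kg and totals 3951.

3951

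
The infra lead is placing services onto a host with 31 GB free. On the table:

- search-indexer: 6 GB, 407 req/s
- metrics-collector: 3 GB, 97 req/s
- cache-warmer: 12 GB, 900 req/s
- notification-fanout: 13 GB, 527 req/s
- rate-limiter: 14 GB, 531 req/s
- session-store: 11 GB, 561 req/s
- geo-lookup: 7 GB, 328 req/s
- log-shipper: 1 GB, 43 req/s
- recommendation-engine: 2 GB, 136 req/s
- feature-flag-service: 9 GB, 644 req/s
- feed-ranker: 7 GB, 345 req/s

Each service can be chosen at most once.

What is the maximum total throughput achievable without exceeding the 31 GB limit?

Best packing: search-indexer + cache-warmer + log-shipper + recommendation-engine + feature-flag-service — 30 GB, 2130 total.

2130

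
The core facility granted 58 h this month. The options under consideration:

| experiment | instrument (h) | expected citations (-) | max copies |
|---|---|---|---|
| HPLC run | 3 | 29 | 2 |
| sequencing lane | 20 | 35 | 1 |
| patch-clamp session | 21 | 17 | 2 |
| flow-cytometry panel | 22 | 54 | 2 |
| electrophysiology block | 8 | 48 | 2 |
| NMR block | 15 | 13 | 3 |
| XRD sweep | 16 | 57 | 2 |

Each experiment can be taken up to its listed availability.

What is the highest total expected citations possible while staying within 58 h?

Taking 2×HPLC run + 2×electrophysiology block + 2×XRD sweep: 54 h used, 268 in expected citations.
That's the maximum — no swap from here does better than 268.

268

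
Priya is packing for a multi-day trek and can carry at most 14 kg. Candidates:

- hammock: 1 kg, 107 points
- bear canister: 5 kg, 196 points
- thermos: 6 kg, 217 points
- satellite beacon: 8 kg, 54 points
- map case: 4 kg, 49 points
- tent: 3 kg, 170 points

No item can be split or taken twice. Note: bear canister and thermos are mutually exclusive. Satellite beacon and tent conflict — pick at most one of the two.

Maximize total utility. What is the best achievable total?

543

The ratio heuristic lands on hammock + bear canister + map case + tent (522) but leaves 1 kg idle.
Dropping bear canister frees 5 kg; slotting in thermos (6 kg) lifts the total to 543 at 14 kg.
Nothing else feasible within 14 kg beats 543.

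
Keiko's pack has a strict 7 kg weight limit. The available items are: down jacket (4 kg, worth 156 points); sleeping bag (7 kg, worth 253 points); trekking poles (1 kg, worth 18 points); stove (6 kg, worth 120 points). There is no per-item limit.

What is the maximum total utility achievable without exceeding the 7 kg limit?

253

Greedy by ratio would take down jacket + 3×trekking poles: 7 kg used, total 210.
Dropping down jacket and 3×trekking poles frees 7 kg; slotting in sleeping bag (7 kg) lifts the total to 253 at 7 kg.
Nothing else within 7 kg beats 253.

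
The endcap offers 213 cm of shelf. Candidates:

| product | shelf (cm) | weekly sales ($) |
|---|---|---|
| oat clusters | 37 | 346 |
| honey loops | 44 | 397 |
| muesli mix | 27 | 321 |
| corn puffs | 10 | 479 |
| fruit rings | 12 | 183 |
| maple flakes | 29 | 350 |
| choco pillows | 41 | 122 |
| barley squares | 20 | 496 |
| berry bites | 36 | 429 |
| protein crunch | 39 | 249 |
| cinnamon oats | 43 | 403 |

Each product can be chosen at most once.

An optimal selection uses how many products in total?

Optimal total is 2875.
For example honey loops + muesli mix + corn puffs + maple flakes + barley squares + berry bites + cinnamon oats achieves it, using 209 cm.
Any selection reaching 2875 contains exactly 7 products.

7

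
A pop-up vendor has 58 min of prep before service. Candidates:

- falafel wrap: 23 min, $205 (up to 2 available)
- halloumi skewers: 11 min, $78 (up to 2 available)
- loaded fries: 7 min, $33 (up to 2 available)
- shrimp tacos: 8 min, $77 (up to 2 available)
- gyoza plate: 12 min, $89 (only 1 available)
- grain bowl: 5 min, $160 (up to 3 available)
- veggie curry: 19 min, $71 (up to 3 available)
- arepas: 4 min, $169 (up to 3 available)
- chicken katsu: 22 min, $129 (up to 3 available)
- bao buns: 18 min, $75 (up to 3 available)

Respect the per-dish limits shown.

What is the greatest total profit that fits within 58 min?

1269

By profit per min: arepas 42.25, grain bowl 32.00, shrimp tacos 9.62 lead.
The ratio heuristic lands on 2×shrimp tacos + gyoza plate + 3×grain bowl + 3×arepas (1230) but leaves 3 min idle.
The 20 min tied up in shrimp tacos and gyoza plate is better spent on falafel wrap — total rises to 1269 (58 min).
Every other selection either busts 58 min or exceeds an availability limit or fails to beat 1269.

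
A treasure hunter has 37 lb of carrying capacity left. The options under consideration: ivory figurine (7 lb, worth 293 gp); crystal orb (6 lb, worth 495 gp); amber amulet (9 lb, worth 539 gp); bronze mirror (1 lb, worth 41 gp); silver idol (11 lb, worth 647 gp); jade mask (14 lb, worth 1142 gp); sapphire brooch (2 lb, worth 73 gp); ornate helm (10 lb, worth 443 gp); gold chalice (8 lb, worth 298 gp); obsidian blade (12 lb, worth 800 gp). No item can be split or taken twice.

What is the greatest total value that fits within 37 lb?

A density-first pass picks crystal orb + bronze mirror + jade mask + sapphire brooch + obsidian blade — 2551 at 35 lb.
The 9 lb tied up in crystal orb and bronze mirror and sapphire brooch is better spent on silver idol — total rises to 2589 (37 lb).

2589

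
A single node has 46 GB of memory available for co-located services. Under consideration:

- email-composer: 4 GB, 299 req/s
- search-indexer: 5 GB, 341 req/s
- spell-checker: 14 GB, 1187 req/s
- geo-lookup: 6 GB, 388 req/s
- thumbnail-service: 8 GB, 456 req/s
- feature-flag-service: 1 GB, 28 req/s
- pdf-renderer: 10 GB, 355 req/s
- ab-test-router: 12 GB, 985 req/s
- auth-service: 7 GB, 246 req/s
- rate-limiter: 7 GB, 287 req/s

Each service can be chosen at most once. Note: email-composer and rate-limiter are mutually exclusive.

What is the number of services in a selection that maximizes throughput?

6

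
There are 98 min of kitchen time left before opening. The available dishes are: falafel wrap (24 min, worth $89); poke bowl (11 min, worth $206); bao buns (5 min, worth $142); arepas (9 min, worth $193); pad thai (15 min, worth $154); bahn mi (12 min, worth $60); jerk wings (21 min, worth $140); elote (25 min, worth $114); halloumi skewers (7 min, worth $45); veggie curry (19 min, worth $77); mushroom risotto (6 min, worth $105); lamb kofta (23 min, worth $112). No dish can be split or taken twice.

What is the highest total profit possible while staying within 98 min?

Greedy by ratio would take poke bowl + bao buns + arepas + pad thai + bahn mi + jerk wings + halloumi skewers + mushroom risotto: 86 min used, total 1045.
The 12 min tied up in bahn mi is better spent on lamb kofta — total rises to 1097 (97 min).
Next best is poke bowl + bao buns + arepas + pad thai + bahn mi + jerk wings + veggie curry + mushroom risotto at 1077 (98 min) — short by 20.

1097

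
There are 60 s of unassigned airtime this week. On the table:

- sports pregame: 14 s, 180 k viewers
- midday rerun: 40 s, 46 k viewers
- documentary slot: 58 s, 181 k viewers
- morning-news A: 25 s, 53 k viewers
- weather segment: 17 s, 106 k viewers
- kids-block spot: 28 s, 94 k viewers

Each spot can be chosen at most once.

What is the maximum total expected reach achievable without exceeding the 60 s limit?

380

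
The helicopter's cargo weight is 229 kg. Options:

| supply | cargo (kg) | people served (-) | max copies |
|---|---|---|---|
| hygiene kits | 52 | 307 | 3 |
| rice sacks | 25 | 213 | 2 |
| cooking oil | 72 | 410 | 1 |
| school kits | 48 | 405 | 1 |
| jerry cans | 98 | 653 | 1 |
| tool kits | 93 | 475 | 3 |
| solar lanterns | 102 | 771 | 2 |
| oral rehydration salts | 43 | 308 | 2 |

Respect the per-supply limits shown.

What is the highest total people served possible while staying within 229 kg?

1755

Greedy by ratio would take 2×rice sacks + school kits + solar lanterns: 200 kg used, total 1602.
Dropping rice sacks and school kits frees 73 kg; slotting in solar lanterns (102 kg) lifts the total to 1755 at 229 kg.
Nothing else within 229 kg beats 1755.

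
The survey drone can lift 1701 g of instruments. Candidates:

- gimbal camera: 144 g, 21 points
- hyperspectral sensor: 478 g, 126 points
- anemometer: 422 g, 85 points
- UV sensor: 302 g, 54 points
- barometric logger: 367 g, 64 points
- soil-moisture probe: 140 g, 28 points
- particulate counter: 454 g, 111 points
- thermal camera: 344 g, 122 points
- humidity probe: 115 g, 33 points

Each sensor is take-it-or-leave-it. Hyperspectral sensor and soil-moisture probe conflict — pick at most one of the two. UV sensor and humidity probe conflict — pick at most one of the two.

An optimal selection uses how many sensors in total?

The maximum data value within 1701 g is 444.
For example hyperspectral sensor + anemometer + particulate counter + thermal camera achieves it, using 1698 g.
All optima have 4 sensors.

4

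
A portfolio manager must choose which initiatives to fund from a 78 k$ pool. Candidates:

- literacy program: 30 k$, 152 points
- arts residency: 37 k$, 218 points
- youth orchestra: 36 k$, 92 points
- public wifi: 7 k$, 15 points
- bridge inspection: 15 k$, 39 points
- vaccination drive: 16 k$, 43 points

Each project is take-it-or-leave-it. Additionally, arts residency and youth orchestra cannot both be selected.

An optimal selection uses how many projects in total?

Best achievable projected impact is 385.
literacy program + arts residency + public wifi hits 385 at 74 k$.
Any selection reaching 385 contains exactly 3 projects.

3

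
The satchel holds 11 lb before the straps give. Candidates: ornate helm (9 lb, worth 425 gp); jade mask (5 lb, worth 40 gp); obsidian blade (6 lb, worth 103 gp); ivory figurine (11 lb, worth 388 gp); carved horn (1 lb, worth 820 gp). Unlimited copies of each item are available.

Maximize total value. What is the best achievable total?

9020

Best packing: 11×carved horn — 11 lb, 9020 total.
No other feasible combination exceeds 9020.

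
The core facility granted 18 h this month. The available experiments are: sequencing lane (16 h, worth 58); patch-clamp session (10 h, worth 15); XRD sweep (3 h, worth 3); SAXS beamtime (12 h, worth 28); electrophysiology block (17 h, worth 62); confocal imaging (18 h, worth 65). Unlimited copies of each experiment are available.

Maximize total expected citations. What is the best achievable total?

Filling by ratio: electrophysiology block for 62, with 1 h left unused.
The 17 h tied up in electrophysiology block is better spent on confocal imaging — total rises to 65 (18 h).
That's the maximum — no swap from here does better than 65.

65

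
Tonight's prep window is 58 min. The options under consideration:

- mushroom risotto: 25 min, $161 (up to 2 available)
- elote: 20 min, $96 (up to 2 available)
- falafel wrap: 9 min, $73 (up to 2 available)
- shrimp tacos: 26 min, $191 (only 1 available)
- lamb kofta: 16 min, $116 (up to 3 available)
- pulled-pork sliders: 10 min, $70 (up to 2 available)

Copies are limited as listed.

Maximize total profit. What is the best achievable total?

By profit per min: falafel wrap 8.11, shrimp tacos 7.35, lamb kofta 7.25, pulled-pork sliders 7.00 lead.
Taking the top-ratio dishes first gives 2×falafel wrap + shrimp tacos + pulled-pork sliders for 407 (54 min).
The 28 min tied up in 2×falafel wrap and pulled-pork sliders is better spent on 2×lamb kofta — total rises to 423 (58 min).
Every other selection either busts 58 min or exceeds an availability limit or fails to beat 423.

423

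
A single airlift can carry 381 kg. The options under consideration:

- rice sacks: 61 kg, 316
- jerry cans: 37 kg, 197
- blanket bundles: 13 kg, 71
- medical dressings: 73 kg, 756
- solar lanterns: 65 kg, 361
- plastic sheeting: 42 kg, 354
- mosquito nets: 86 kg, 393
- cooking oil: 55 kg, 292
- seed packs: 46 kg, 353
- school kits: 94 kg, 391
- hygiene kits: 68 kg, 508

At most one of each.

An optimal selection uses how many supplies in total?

The maximum people served within 381 kg is 2725.
One optimal bundle: medical dressings + solar lanterns + plastic sheeting + mosquito nets + seed packs + hygiene kits (380 kg).
Every optimal selection uses 6 supplies.

6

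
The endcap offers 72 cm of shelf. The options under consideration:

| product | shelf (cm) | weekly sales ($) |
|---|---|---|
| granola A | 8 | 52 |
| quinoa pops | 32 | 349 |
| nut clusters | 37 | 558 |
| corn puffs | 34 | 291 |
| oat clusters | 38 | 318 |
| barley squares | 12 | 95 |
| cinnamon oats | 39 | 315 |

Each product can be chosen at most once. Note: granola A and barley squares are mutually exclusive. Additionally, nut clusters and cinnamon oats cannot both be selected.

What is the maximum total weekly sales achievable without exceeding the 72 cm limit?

Best packing: quinoa pops + nut clusters — 69 cm, 907 total.

907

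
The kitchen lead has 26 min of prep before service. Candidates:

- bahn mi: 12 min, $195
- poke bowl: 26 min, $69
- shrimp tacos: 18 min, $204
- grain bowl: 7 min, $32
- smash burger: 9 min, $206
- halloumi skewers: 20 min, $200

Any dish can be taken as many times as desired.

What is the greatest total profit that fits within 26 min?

444

By profit per min: smash burger 22.89, bahn mi 16.25, shrimp tacos 11.33 lead.
Grain bowl + 2×smash burger uses 25 of the 26 min and totals 444.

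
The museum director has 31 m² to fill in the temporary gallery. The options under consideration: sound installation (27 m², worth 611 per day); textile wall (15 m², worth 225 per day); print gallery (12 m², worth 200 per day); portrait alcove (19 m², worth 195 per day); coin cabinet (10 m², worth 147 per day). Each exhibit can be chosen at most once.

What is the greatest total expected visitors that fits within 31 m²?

611

Density check — sound installation 22.63, print gallery 16.67, textile wall 15.00, coin cabinet 14.70 are the best per m².
Best packing: sound installation — 27 m², 611 total.
The closest alternative, textile wall + print gallery, reaches only 425.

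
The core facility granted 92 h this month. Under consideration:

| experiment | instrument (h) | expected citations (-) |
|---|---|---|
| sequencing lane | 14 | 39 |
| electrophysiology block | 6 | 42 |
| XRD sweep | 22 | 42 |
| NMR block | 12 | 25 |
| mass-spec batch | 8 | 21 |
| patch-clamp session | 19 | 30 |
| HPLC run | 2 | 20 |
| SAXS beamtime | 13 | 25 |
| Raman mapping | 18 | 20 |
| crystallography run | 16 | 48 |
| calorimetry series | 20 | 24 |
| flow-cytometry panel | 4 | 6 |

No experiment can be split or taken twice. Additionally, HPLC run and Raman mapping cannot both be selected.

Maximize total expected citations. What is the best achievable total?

250

Ranking by ratio (expected citations/h): HPLC run 10.00, electrophysiology block 7.00, crystallography run 3.00, sequencing lane 2.79.
The ratio ordering already packs tightly: sequencing lane + electrophysiology block + NMR block + mass-spec batch + patch-clamp session + HPLC run + SAXS beamtime + crystallography run, 90 h, 250.
Runner-up sequencing lane + electrophysiology block + XRD sweep + mass-spec batch + patch-clamp session + HPLC run + crystallography run + flow-cytometry panel tops out at 248.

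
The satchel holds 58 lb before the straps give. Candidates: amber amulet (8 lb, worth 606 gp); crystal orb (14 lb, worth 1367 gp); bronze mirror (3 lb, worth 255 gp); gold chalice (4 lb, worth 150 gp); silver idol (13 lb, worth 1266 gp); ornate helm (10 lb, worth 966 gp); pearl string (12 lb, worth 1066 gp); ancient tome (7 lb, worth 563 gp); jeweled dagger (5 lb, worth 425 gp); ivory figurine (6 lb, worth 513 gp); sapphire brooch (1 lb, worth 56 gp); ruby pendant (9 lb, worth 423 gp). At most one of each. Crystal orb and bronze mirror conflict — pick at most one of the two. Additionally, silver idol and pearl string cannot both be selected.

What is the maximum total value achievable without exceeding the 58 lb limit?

Best packing: amber amulet + crystal orb + silver idol + ornate helm + ancient tome + ivory figurine — 58 lb, 5281 total.
Runner-up amber amulet + crystal orb + silver idol + ornate helm + ancient tome + jeweled dagger + sapphire brooch tops out at 5249.

5281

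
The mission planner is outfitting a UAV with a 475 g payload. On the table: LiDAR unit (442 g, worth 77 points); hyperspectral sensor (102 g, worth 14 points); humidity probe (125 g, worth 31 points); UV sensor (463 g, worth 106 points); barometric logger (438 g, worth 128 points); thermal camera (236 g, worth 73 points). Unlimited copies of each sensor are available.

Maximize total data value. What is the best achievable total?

Best packing: 2×thermal camera — 472 g, 146 total.

146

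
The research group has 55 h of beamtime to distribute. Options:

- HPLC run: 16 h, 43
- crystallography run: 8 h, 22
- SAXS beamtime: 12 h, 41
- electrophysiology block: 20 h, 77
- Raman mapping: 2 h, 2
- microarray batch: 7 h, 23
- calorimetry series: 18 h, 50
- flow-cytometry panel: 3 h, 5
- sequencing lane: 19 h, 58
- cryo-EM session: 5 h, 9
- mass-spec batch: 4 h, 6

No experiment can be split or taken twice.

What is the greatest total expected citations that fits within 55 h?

Ranking by ratio (expected citations/h): electrophysiology block 3.85, SAXS beamtime 3.42, microarray batch 3.29, sequencing lane 3.05.
A density-first pass picks crystallography run + SAXS beamtime + electrophysiology block + microarray batch + flow-cytometry panel + cryo-EM session — 177 at 55 h.
The 16 h tied up in crystallography run and flow-cytometry panel and cryo-EM session is better spent on HPLC run — total rises to 184 (55 h).
Runner-up SAXS beamtime + electrophysiology block + sequencing lane + mass-spec batch tops out at 182.

184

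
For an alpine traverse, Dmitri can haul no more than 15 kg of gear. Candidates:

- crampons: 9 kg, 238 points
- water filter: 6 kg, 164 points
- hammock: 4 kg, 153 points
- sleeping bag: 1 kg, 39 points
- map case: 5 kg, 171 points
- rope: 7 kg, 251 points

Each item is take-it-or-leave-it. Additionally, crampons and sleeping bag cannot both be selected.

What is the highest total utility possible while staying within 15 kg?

Filling by ratio: hammock + sleeping bag + rope for 443, with 3 kg left unused.
Dropping sleeping bag and rope frees 8 kg; slotting in water filter + map case (11 kg) lifts the total to 488 at 15 kg.

488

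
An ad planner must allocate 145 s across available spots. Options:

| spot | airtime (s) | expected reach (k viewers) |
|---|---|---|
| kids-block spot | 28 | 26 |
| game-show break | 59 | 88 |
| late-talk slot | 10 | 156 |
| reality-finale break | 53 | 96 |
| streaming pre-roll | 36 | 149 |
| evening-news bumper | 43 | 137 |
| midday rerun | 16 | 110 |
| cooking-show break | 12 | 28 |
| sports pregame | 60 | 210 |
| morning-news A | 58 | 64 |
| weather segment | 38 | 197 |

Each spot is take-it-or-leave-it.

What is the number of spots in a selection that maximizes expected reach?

Optimal total is 749.
One optimal bundle: late-talk slot + streaming pre-roll + evening-news bumper + midday rerun + weather segment (143 s).
Any selection reaching 749 contains exactly 5 spots.

5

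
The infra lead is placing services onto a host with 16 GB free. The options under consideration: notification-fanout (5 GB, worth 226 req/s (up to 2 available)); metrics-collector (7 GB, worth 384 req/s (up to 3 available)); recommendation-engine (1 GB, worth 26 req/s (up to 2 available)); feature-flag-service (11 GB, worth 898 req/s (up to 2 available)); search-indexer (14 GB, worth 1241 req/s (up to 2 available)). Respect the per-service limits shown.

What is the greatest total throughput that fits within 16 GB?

1293

Taking 2×recommendation-engine + search-indexer: 16 GB used, 1293 in throughput.
Every other selection either busts 16 GB or exceeds an availability limit or fails to beat 1293.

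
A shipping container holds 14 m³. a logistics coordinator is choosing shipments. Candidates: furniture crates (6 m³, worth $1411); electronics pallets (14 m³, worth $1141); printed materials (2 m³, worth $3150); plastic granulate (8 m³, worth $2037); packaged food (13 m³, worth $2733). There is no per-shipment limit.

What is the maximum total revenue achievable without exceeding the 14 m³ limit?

22050

Taking 7×printed materials: 14 m³ used, 22050 in revenue.
Every other selection either busts 14 m³ or fails to beat 22050.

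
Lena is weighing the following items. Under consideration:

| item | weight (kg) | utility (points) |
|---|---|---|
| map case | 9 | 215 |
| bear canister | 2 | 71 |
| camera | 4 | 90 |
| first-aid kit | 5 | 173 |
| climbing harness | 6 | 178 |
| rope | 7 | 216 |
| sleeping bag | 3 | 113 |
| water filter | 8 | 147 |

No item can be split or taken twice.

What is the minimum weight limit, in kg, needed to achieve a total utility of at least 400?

12

Minimise kg subject to total utility ≥ 400.
bear canister + rope + sleeping bag reaches 400 using 12 kg.
No combination under 12 kg hits 400.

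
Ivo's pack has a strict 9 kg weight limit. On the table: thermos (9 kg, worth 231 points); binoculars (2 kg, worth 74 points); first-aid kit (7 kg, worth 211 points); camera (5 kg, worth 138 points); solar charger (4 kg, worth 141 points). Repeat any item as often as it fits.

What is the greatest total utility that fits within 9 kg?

296

Density check — binoculars 37.00, solar charger 35.25, first-aid kit 30.14, camera 27.60 are the best per kg.
The ratio ordering already packs tightly: 4×binoculars, 8 kg, 296.
The spare 1 kg is too small for any remaining item, and no exchange beats 296.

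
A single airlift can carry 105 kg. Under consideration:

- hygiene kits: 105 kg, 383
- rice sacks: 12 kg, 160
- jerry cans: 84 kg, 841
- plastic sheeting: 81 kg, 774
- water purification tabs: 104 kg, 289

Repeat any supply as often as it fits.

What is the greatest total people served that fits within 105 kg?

Ranking by ratio (people served/kg): rice sacks 13.33, jerry cans 10.01, plastic sheeting 9.56, hygiene kits 3.65.
Taking 8×rice sacks: 96 kg used, 1280 in people served.

1280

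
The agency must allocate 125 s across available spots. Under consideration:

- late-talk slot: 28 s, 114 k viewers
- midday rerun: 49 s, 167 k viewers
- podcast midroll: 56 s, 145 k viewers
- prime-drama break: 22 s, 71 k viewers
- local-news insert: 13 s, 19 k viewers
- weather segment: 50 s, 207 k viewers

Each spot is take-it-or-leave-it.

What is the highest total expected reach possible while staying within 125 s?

445

Ranking by ratio (expected reach/s): weather segment 4.14, late-talk slot 4.07, midday rerun 3.41.
The ratio heuristic lands on late-talk slot + prime-drama break + local-news insert + weather segment (411) but leaves 12 s idle.
Dropping late-talk slot and local-news insert frees 41 s; slotting in midday rerun (49 s) lifts the total to 445 at 121 s.
That's the maximum — no swap from here does better than 445.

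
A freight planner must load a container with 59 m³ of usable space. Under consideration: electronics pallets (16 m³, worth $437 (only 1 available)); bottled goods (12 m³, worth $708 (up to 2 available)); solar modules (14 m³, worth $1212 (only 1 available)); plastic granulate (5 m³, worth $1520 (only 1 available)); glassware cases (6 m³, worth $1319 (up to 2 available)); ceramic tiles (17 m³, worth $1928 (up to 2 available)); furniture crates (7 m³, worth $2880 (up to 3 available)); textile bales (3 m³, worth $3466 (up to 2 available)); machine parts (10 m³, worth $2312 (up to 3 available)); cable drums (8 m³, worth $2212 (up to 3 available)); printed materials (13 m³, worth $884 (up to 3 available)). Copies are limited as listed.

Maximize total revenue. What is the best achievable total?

The ratio heuristic lands on plastic granulate + 3×furniture crates + 2×textile bales + 3×cable drums (23728) but leaves 3 m³ idle.
Dropping cable drums frees 8 m³; slotting in machine parts (10 m³) lifts the total to 23828 at 58 m³.

23828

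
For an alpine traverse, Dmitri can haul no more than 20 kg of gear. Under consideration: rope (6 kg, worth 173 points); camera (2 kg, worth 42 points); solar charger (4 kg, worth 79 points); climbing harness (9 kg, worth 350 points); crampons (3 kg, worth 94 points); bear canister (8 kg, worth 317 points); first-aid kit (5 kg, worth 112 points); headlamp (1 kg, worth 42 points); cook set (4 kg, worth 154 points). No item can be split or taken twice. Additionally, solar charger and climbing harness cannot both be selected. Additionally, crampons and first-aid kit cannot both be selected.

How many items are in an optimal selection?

3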